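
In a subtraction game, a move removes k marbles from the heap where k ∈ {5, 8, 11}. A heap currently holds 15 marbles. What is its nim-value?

Grundy values for subtraction set {5, 8, 11}:
k:     0  1  2  3  4  5  6  7  8  9 10 11 12 13 14 15
g(k):  0  0  0  0  0  1  1  1  1  1  2  2  2  2  2  3
So g(15) = 3.

3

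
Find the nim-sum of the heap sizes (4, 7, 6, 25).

28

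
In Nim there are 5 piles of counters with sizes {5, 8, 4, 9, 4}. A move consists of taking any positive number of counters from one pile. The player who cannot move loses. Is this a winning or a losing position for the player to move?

Winning position

Compute the nim-sum pairwise:
5 XOR 8 = 13
13 XOR 4 = 9
9 XOR 9 = 0
0 XOR 4 = 4
The nim-sum is 4 ≠ 0, so this is an N-position: the player to move can win.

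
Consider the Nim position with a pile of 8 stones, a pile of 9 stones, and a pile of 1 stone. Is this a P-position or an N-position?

Bitwise XOR of the heap sizes:
  1000  (8)
  1001  (9)
  0001  (1)
  ----
  0000  (0)
The nim-sum is 0, so this is a P-position: the player to move is in a losing position under optimal play.

P-position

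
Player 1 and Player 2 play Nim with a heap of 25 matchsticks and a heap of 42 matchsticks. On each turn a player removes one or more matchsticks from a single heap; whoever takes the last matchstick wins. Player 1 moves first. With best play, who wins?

Player 1 wins

Nim-sum: 25 ^ 42 = 51.
The nim-sum is 51 ≠ 0, so this is an N-position: the player to move can win; Player 1 has a winning move.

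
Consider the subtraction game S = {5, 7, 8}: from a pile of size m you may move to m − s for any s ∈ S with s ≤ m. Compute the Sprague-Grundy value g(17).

Grundy values for subtraction set {5, 7, 8}:
k:     0  1  2  3  4  5  6  7  8  9 10 11 12 13 14 15 16 17
g(k):  0  0  0  0  0  1  1  1  1  1  2  2  2  0  0  0  0  0
So g(17) = 0.

0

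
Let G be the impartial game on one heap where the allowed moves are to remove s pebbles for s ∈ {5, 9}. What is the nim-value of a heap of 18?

Build the Grundy sequence with g(k) = mex{g(k−s) : s ∈ {5, 9}, s ≤ k}:
k:     0  1  2  3  4  5  6  7  8  9 10 11 12 13 14 15 16 17 18
g(k):  0  0  0  0  0  1  1  1  1  1  2  2  2  2  0  0  0  0  0
So g(18) = 0.

0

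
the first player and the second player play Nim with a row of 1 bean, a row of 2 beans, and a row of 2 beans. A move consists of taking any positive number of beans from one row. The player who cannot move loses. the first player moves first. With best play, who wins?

the first player wins

Nim-sum: 1 XOR 2 XOR 2 = 1.
The nim-sum is 1 ≠ 0, so this is an N-position: the player to move can win; the first player has a winning move.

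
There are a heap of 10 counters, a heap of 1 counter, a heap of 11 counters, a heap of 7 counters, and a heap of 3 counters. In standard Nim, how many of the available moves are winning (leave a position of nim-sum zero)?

1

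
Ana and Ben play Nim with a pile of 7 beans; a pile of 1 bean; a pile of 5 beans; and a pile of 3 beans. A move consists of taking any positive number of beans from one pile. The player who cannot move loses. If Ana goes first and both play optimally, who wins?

Nim-sum: 7 ^ 1 ^ 5 ^ 3 = 0.
The nim-sum is 0, so this is a P-position: the player to move is in a losing position under optimal play; Ana is about to move from it and so loses — Ben wins.

Ben wins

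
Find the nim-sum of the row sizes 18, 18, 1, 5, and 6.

Compute the nim-sum pairwise:
18 XOR 18 = 0
0 XOR 1 = 1
1 XOR 5 = 4
4 XOR 6 = 2

2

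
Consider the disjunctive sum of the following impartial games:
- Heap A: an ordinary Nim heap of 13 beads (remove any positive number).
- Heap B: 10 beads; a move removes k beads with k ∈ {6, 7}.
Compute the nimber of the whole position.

Heap A is a plain Nim heap of size 13, so its Grundy value is 13.
Grundy values for heap B (subtraction set {6, 7}):
k:     0  1  2  3  4  5  6  7  8  9 10
g(k):  0  0  0  0  0  0  1  1  1  1  1
So g(10) = 1.
By the Sprague-Grundy theorem, the Grundy value of a sum of independent games is the XOR of the component values.
Combined value = 13 XOR 1 = 12.

12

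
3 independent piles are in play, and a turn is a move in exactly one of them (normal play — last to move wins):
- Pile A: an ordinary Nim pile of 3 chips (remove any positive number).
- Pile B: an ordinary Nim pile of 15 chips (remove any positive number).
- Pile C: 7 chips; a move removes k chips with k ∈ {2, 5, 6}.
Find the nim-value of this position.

15

Pile A is a plain Nim pile of size 3, so its Grundy value is 3.
Pile B is a plain Nim pile of size 15, so its Grundy value is 15.
For pile C, compute g(0), g(1), … with moves {2, 5, 6}:
k:     0  1  2  3  4  5  6  7
g(k):  0  0  1  1  0  2  1  3
So g(7) = 3.
By the Sprague-Grundy theorem, the Grundy value of a sum of independent games is the XOR of the component values.
Combined value = 3 ⊕ 15 ⊕ 3 = 15.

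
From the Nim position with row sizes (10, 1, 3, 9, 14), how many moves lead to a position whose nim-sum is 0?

In binary:
  1010  (10)
  0001  (1)
  0011  (3)
  1001  (9)
  1110  (14)
  ----
  1111  (15)
The overall nim-sum is X = 15. A row of size p has a winning move iff p XOR X < p (reduce it to p XOR X).
  10: 10 XOR 15 = 5 < 10 — winning move (to 5).
  1: 1 XOR 15 = 14 ≥ 1 — no move.
  3: 3 XOR 15 = 12 ≥ 3 — no move.
  9: 9 XOR 15 = 6 < 9 — winning move (to 6).
  14: 14 XOR 15 = 1 < 14 — winning move (to 1).
That gives 3 winning moves.

3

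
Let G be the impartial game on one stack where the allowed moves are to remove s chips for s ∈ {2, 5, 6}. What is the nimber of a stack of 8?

Build the Grundy sequence with g(k) = mex{g(k−s) : s ∈ {2, 5, 6}, s ≤ k}:
k:     0  1  2  3  4  5  6  7  8
g(k):  0  0  1  1  0  2  1  3  0
So g(8) = 0.

0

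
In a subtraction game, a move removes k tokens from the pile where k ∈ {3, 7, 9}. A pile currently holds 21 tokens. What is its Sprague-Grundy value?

Compute g(0), g(1), … for moves {3, 7, 9}:
k:     0  1  2  3  4  5  6  7  8  9 10 11 12 13 14 15 16 17 18 19 20 21
g(k):  0  0  0  1  1  1  0  2  2  1  3  3  0  2  0  1  0  1  0  1  0  1
So g(21) = 1.

1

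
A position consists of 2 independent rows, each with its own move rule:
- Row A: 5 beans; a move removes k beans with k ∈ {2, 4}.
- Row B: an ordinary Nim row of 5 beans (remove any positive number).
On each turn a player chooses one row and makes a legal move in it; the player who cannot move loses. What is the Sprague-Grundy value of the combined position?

7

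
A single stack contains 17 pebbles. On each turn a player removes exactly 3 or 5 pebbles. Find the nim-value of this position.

0

Grundy values for subtraction set {3, 5}:
k:     0  1  2  3  4  5  6  7  8  9 10 11 12 13 14 15 16 17
g(k):  0  0  0  1  1  1  2  2  0  0  0  1  1  1  2  2  0  0
So g(17) = 0.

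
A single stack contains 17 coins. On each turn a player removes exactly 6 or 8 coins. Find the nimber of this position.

Build the Grundy sequence with g(k) = mex{g(k−s) : s ∈ {6, 8}, s ≤ k}:
k:     0  1  2  3  4  5  6  7  8  9 10 11 12 13 14 15 16 17
g(k):  0  0  0  0  0  0  1  1  1  1  1  1  2  2  0  0  0  0
So g(17) = 0.

0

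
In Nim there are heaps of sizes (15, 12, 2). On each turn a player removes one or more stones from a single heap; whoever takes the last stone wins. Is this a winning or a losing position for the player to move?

Bitwise XOR of the heap sizes:
  1111  (15)
  1100  (12)
  0010  (2)
  ----
  0001  (1)
The nim-sum is 1 ≠ 0, so this is an N-position: the player to move can win.

Winning position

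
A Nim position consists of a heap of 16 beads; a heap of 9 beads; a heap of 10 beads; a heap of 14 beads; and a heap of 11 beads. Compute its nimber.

22

In binary:
  10000  (16)
  01001  (9)
  01010  (10)
  01110  (14)
  01011  (11)
  -----
  10110  (22)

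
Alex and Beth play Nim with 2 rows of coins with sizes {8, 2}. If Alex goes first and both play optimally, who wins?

Alex wins

Bitwise XOR of the heap sizes:
  1000  (8)
  0010  (2)
  ----
  1010  (10)
The nim-sum is 10 ≠ 0, so this is an N-position: the player to move can win; Alex has a winning move.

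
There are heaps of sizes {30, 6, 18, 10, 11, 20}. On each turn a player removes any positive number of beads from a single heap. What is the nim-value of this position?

31

Compute the nim-sum pairwise:
30 XOR 6 = 24
24 XOR 18 = 10
10 XOR 10 = 0
0 XOR 11 = 11
11 XOR 20 = 31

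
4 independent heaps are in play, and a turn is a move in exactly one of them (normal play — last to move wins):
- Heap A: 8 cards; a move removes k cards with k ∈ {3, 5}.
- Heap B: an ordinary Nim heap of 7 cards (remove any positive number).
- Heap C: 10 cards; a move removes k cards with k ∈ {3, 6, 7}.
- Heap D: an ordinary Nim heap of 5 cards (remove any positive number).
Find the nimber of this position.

2

For heap A, compute g(0), g(1), … with moves {3, 5}:
k:     0  1  2  3  4  5  6  7  8
g(k):  0  0  0  1  1  1  2  2  0
So g(8) = 0.
Heap B is a plain Nim heap of size 7, so its Grundy value is 7.
Grundy values for heap C (subtraction set {3, 6, 7}):
g(0) = mex{} = 0
g(1) = mex{} = 0
g(2) = mex{} = 0
g(3) = mex{0} = 1
g(4) = mex{0} = 1
g(5) = mex{0} = 1
g(6) = mex{0,1} = 2
g(7) = mex{0,1} = 2
g(8) = mex{0,1} = 2
g(9) = mex{0,1,2} = 3
g(10) = mex{1,2} = 0
So g(10) = 0.
Heap D is a plain Nim heap of size 5, so its Grundy value is 5.
The value of a disjunctive sum is the nim-sum of the parts.
Combined value = 0 ⊕ 7 ⊕ 0 ⊕ 5 = 2.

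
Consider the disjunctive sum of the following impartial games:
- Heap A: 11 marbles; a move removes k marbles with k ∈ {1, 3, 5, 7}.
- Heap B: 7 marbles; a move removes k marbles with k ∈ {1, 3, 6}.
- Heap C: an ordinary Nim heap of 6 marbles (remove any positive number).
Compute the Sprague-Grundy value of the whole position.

For heap A, compute g(0), g(1), … with moves {1, 3, 5, 7}:
g(0) = mex{} = 0
g(1) = mex{0} = 1
g(2) = mex{1} = 0
g(3) = mex{0} = 1
g(4) = mex{1} = 0
g(5) = mex{0} = 1
g(6) = mex{1} = 0
g(7) = mex{0} = 1
g(8) = mex{1} = 0
g(9) = mex{0} = 1
g(10) = mex{1} = 0
g(11) = mex{0} = 1
So g(11) = 1.
Grundy values for heap B (subtraction set {1, 3, 6}):
k:     0  1  2  3  4  5  6  7
g(k):  0  1  0  1  0  1  2  3
So g(7) = 3.
Heap C is a plain Nim heap of size 6, so its Grundy value is 6.
The value of a disjunctive sum is the nim-sum of the parts.
Combined value = 1 ⊕ 3 ⊕ 6 = 4.

4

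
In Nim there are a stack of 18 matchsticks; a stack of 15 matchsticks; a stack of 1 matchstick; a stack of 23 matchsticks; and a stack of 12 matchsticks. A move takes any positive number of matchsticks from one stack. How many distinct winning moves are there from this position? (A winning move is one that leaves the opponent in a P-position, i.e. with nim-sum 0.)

3

Bitwise XOR of the heap sizes:
  10010  (18)
  01111  (15)
  00001  (1)
  10111  (23)
  01100  (12)
  -----
  00111  (7)
The overall nim-sum is X = 7. A stack of size p has a winning move iff p XOR X < p (reduce it to p XOR X).
  18: 18 XOR 7 = 21 ≥ 18 — no move.
  15: 15 XOR 7 = 8 < 15 — winning move (to 8).
  1: 1 XOR 7 = 6 ≥ 1 — no move.
  23: 23 XOR 7 = 16 < 23 — winning move (to 16).
  12: 12 XOR 7 = 11 < 12 — winning move (to 11).
That gives 3 winning moves.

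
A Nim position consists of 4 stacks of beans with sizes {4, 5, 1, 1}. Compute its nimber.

1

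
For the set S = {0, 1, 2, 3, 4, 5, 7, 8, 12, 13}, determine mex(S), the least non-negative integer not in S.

6

The values 0, 1, 2, 3, 4, 5 are all present; 6 is the first non-negative integer missing from the set.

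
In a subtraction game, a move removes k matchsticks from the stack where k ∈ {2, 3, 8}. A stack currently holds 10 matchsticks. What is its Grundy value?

Build the Grundy sequence with g(k) = mex{g(k−s) : s ∈ {2, 3, 8}, s ≤ k}:
g(0) = mex{} = 0
g(1) = mex{} = 0
g(2) = mex{0} = 1
g(3) = mex{0} = 1
g(4) = mex{0,1} = 2
g(5) = mex{1} = 0
g(6) = mex{1,2} = 0
g(7) = mex{0,2} = 1
g(8) = mex{0} = 1
g(9) = mex{0,1} = 2
g(10) = mex{1} = 0
So g(10) = 0.

0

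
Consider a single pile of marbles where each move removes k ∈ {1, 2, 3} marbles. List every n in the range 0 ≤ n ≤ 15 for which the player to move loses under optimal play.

Build the Grundy sequence with g(k) = mex{g(k−s) : s ∈ {1, 2, 3}, s ≤ k}:
k:     0  1  2  3  4  5  6  7  8  9 10 11 12 13 14 15
g(k):  0  1  2  3  0  1  2  3  0  1  2  3  0  1  2  3
The P-positions (g = 0) in 0..15 are 0, 4, 8, 12.

0, 4, 8, 12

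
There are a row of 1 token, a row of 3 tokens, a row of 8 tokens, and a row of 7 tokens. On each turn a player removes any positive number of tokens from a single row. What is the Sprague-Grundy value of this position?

13

Nim-sum: 1 ⊕ 3 ⊕ 8 ⊕ 7 = 13.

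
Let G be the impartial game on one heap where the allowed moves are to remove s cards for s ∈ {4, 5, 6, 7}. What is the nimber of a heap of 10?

Compute g(0), g(1), … for moves {4, 5, 6, 7}:
g(0) = mex{} = 0
g(1) = mex{} = 0
g(2) = mex{} = 0
g(3) = mex{} = 0
g(4) = mex{0} = 1
g(5) = mex{0} = 1
g(6) = mex{0} = 1
g(7) = mex{0} = 1
g(8) = mex{0,1} = 2
g(9) = mex{0,1} = 2
g(10) = mex{0,1} = 2
So g(10) = 2.

2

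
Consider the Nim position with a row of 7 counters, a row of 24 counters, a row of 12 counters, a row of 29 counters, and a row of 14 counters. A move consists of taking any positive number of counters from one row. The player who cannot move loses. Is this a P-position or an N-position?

P-position

Nim-sum: 7 ^ 24 ^ 12 ^ 29 ^ 14 = 0.
The nim-sum is 0, so this is a P-position: the player to move is in a losing position under optimal play.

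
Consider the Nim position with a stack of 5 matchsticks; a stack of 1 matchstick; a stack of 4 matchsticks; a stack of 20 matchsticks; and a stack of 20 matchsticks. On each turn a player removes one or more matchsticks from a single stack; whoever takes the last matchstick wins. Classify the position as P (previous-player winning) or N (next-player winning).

Compute the nim-sum pairwise:
5 XOR 1 = 4
4 XOR 4 = 0
0 XOR 20 = 20
20 XOR 20 = 0
The nim-sum is 0, so this is a P-position: the player to move is in a losing position under optimal play.

P-position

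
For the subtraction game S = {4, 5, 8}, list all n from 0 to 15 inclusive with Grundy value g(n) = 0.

0, 1, 2, 3, 12, 13, 14, 15

Compute g(0), g(1), … for moves {4, 5, 8}:
k:     0  1  2  3  4  5  6  7  8  9 10 11 12 13 14 15
g(k):  0  0  0  0  1  1  1  1  2  2  2  2  0  0  0  0
The P-positions (g = 0) in 0..15 are 0, 1, 2, 3, 12, 13, 14, 15.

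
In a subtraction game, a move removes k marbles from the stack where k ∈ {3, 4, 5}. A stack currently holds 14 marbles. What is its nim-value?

2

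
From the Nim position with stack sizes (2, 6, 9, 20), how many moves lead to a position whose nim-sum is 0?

1

Compute the nim-sum pairwise:
2 XOR 6 = 4
4 XOR 9 = 13
13 XOR 20 = 25
The overall nim-sum is X = 25. A stack of size p has a winning move iff p XOR X < p (reduce it to p XOR X).
  2: 2 XOR 25 = 27 ≥ 2 — no move.
  6: 6 XOR 25 = 31 ≥ 6 — no move.
  9: 9 XOR 25 = 16 ≥ 9 — no move.
  20: 20 XOR 25 = 13 < 20 — winning move (to 13).
That gives 1 winning move.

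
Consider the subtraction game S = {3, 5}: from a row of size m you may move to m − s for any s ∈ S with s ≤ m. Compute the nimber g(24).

0

Grundy values for subtraction set {3, 5}:
k:     0  1  2  3  4  5  6  7  8  9 10 11 12 13 14 15 16 17 18 19 20 21 22 23 24
g(k):  0  0  0  1  1  1  2  2  0  0  0  1  1  1  2  2  0  0  0  1  1  1  2  2  0
So g(24) = 0.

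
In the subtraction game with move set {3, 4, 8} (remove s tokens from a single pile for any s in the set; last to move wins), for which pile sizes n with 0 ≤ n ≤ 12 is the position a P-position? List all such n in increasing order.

0, 1, 2, 7, 12

Build the Grundy sequence with g(k) = mex{g(k−s) : s ∈ {3, 4, 8}, s ≤ k}:
g(0) = mex{} = 0
g(1) = mex{} = 0
g(2) = mex{} = 0
g(3) = mex{0} = 1
g(4) = mex{0} = 1
g(5) = mex{0} = 1
g(6) = mex{0,1} = 2
g(7) = mex{1} = 0
g(8) = mex{0,1} = 2
g(9) = mex{0,1,2} = 3
g(10) = mex{0,2} = 1
g(11) = mex{0,1,2} = 3
g(12) = mex{1,2,3} = 0
The P-positions (g = 0) in 0..12 are 0, 1, 2, 7, 12.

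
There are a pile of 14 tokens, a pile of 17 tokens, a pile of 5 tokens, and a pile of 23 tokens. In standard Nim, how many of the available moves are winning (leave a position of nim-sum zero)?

1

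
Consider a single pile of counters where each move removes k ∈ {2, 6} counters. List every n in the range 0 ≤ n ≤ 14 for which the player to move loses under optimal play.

0, 1, 4, 5, 8, 9, 12, 13

Grundy values for subtraction set {2, 6}:
k:     0  1  2  3  4  5  6  7  8  9 10 11 12 13 14
g(k):  0  0  1  1  0  0  1  1  0  0  1  1  0  0  1
The P-positions (g = 0) in 0..14 are 0, 1, 4, 5, 8, 9, 12, 13.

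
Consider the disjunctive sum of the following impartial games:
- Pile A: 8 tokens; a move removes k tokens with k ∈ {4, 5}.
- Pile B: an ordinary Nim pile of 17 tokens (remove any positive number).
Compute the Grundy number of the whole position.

19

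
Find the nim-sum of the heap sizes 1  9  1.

Nim-sum: 1 ⊕ 9 ⊕ 1 = 9.

9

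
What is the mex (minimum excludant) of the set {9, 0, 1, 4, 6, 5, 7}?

2

The values 0, 1 are all present; 2 is the first non-negative integer missing from the set.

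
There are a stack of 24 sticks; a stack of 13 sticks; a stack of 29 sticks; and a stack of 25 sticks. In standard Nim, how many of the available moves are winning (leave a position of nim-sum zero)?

Compute the nim-sum pairwise:
24 ^ 13 = 21
21 ^ 29 = 8
8 ^ 25 = 17
The overall nim-sum is X = 17. A stack of size p has a winning move iff p XOR X < p (reduce it to p XOR X).
  24: 24 XOR 17 = 9 < 24 — winning move (to 9).
  13: 13 XOR 17 = 28 ≥ 13 — no move.
  29: 29 XOR 17 = 12 < 29 — winning move (to 12).
  25: 25 XOR 17 = 8 < 25 — winning move (to 8).
That gives 3 winning moves.

3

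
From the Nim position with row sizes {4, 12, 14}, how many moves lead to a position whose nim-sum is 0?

3

Nim-sum: 4 ⊕ 12 ⊕ 14 = 6.
The overall nim-sum is X = 6. A row of size p has a winning move iff p XOR X < p (reduce it to p XOR X).
  4: 4 XOR 6 = 2 < 4 — winning move (to 2).
  12: 12 XOR 6 = 10 < 12 — winning move (to 10).
  14: 14 XOR 6 = 8 < 14 — winning move (to 8).
That gives 3 winning moves.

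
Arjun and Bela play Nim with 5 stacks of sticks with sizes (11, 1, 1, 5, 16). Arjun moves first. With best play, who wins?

Arjun wins

Write each in binary and XOR column by column:
  01011  (11)
  00001  (1)
  00001  (1)
  00101  (5)
  10000  (16)
  -----
  11110  (30)
The nim-sum is 30 ≠ 0, so this is an N-position: the player to move can win; Arjun has a winning move.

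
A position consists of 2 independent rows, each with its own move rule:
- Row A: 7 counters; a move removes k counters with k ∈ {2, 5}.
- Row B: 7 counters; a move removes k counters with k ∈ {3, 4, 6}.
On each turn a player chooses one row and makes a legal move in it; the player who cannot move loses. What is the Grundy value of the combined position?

Build the Grundy sequence for row A with g(k) = mex{g(k−s) : s ∈ {2, 5}, s ≤ k}:
k:     0  1  2  3  4  5  6  7
g(k):  0  0  1  1  0  2  1  0
So g(7) = 0.
Grundy values for row B (subtraction set {3, 4, 6}):
k:     0  1  2  3  4  5  6  7
g(k):  0  0  0  1  1  1  2  2
So g(7) = 2.
By the Sprague-Grundy theorem, the Grundy value of a sum of independent games is the XOR of the component values.
Combined value = 0 XOR 2 = 2.

2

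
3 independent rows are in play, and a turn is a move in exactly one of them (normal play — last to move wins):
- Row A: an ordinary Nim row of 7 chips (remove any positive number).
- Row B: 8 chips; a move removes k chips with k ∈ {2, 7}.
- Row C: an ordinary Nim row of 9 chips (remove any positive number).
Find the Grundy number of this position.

12

Row A is a plain Nim row of size 7, so its Grundy value is 7.
For row B, compute g(0), g(1), … with moves {2, 7}:
k:     0  1  2  3  4  5  6  7  8
g(k):  0  0  1  1  0  0  1  1  2
So g(8) = 2.
Row C is a plain Nim row of size 9, so its Grundy value is 9.
The value of a disjunctive sum is the nim-sum of the parts.
Combined value = 7 ⊕ 2 ⊕ 9 = 12.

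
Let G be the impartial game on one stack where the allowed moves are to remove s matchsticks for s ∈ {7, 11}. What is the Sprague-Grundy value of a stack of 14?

Compute g(0), g(1), … for moves {7, 11}:
k:     0  1  2  3  4  5  6  7  8  9 10 11 12 13 14
g(k):  0  0  0  0  0  0  0  1  1  1  1  1  1  1  2
So g(14) = 2.

2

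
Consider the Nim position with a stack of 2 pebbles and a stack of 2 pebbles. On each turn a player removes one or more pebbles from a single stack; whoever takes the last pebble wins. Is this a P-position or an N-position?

P-position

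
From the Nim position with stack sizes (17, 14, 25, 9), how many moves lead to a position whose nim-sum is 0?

3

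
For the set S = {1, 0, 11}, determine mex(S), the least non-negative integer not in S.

The values 0, 1 are all present; 2 is the first non-negative integer missing from the set.

2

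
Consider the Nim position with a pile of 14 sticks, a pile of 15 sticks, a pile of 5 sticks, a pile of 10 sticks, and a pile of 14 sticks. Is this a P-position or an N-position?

Nim-sum: 14 ^ 15 ^ 5 ^ 10 ^ 14 = 0.
The nim-sum is 0, so this is a P-position: the player to move is in a losing position under optimal play.

P-position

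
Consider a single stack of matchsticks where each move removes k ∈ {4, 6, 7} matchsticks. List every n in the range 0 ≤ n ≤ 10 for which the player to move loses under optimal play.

Grundy values for subtraction set {4, 6, 7}:
g(0) = mex{} = 0
g(1) = mex{} = 0
g(2) = mex{} = 0
g(3) = mex{} = 0
g(4) = mex{0} = 1
g(5) = mex{0} = 1
g(6) = mex{0} = 1
g(7) = mex{0} = 1
g(8) = mex{0,1} = 2
g(9) = mex{0,1} = 2
g(10) = mex{0,1} = 2
The P-positions (g = 0) in 0..10 are 0, 1, 2, 3.

0, 1, 2, 3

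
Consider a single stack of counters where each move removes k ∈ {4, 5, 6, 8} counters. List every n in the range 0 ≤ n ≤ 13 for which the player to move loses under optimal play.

0, 1, 2, 3, 12, 13

Grundy values for subtraction set {4, 5, 6, 8}:
k:     0  1  2  3  4  5  6  7  8  9 10 11 12 13
g(k):  0  0  0  0  1  1  1  1  2  2  2  2  0  0
The P-positions (g = 0) in 0..13 are 0, 1, 2, 3, 12, 13.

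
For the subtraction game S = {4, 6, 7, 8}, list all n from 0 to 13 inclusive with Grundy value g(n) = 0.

0, 1, 2, 3, 12, 13

Compute g(0), g(1), … for moves {4, 6, 7, 8}:
k:     0  1  2  3  4  5  6  7  8  9 10 11 12 13
g(k):  0  0  0  0  1  1  1  1  2  2  2  2  0  0
The P-positions (g = 0) in 0..13 are 0, 1, 2, 3, 12, 13.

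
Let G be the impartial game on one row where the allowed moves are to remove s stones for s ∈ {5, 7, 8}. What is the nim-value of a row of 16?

Grundy values for subtraction set {5, 7, 8}:
k:     0  1  2  3  4  5  6  7  8  9 10 11 12 13 14 15 16
g(k):  0  0  0  0  0  1  1  1  1  1  2  2  2  0  0  0  0
So g(16) = 0.

0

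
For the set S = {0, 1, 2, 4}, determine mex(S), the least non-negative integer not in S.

3

The values 0, 1, 2 are all present; 3 is the first non-negative integer missing from the set.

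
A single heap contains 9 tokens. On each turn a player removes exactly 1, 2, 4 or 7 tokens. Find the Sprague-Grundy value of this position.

0

Build the Grundy sequence with g(k) = mex{g(k−s) : s ∈ {1, 2, 4, 7}, s ≤ k}:
k:     0  1  2  3  4  5  6  7  8  9
g(k):  0  1  2  0  1  2  0  1  2  0
So g(9) = 0.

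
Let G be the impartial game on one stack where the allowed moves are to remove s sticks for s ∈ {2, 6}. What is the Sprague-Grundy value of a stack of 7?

Build the Grundy sequence with g(k) = mex{g(k−s) : s ∈ {2, 6}, s ≤ k}:
k:     0  1  2  3  4  5  6  7
g(k):  0  0  1  1  0  0  1  1
So g(7) = 1.

1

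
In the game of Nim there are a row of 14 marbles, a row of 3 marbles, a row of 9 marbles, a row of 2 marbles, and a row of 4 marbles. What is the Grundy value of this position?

2

In binary:
  1110  (14)
  0011  (3)
  1001  (9)
  0010  (2)
  0100  (4)
  ----
  0010  (2)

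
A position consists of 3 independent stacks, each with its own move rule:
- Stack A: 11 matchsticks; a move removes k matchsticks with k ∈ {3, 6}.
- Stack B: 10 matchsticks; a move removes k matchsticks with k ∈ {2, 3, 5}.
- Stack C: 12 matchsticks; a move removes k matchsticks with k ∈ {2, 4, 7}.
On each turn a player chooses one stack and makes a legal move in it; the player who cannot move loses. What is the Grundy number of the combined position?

1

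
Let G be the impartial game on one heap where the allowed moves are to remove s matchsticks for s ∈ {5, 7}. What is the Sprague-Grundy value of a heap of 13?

0

Compute g(0), g(1), … for moves {5, 7}:
k:     0  1  2  3  4  5  6  7  8  9 10 11 12 13
g(k):  0  0  0  0  0  1  1  1  1  1  2  2  0  0
So g(13) = 0.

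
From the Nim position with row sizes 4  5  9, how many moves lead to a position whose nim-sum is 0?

Compute the nim-sum pairwise:
4 ⊕ 5 = 1
1 ⊕ 9 = 8
The overall nim-sum is X = 8. A row of size p has a winning move iff p XOR X < p (reduce it to p XOR X).
  4: 4 XOR 8 = 12 ≥ 4 — no move.
  5: 5 XOR 8 = 13 ≥ 5 — no move.
  9: 9 XOR 8 = 1 < 9 — winning move (to 1).
That gives 1 winning move.

1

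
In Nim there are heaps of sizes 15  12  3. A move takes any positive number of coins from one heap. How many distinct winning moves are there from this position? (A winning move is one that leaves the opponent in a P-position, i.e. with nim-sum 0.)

0

Nim-sum: 15 ^ 12 ^ 3 = 0.
The nim-sum is already 0, so every move leaves a nonzero nim-sum — there are no winning moves.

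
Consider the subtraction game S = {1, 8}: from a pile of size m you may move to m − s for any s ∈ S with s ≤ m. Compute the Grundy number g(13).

0

Build the Grundy sequence with g(k) = mex{g(k−s) : s ∈ {1, 8}, s ≤ k}:
g(0) = mex{} = 0
g(1) = mex{0} = 1
g(2) = mex{1} = 0
g(3) = mex{0} = 1
g(4) = mex{1} = 0
g(5) = mex{0} = 1
g(6) = mex{1} = 0
g(7) = mex{0} = 1
g(8) = mex{0,1} = 2
g(9) = mex{1,2} = 0
g(10) = mex{0} = 1
g(11) = mex{1} = 0
g(12) = mex{0} = 1
g(13) = mex{1} = 0
So g(13) = 0.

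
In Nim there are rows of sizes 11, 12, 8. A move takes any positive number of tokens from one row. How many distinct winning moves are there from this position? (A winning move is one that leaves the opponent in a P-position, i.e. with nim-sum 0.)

3

Compute the nim-sum pairwise:
11 XOR 12 = 7
7 XOR 8 = 15
The overall nim-sum is X = 15. A row of size p has a winning move iff p XOR X < p (reduce it to p XOR X).
  11: 11 XOR 15 = 4 < 11 — winning move (to 4).
  12: 12 XOR 15 = 3 < 12 — winning move (to 3).
  8: 8 XOR 15 = 7 < 8 — winning move (to 7).
That gives 3 winning moves.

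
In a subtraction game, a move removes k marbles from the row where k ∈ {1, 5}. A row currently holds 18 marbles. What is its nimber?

0

Compute g(0), g(1), … for moves {1, 5}:
k:     0  1  2  3  4  5  6  7  8  9 10 11 12 13 14 15 16 17 18
g(k):  0  1  0  1  0  1  0  1  0  1  0  1  0  1  0  1  0  1  0
So g(18) = 0.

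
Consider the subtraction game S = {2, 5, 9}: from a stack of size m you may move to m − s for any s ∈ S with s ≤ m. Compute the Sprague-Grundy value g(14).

Compute g(0), g(1), … for moves {2, 5, 9}:
g(0) = mex{} = 0
g(1) = mex{} = 0
g(2) = mex{0} = 1
g(3) = mex{0} = 1
g(4) = mex{1} = 0
g(5) = mex{0,1} = 2
g(6) = mex{0} = 1
g(7) = mex{1,2} = 0
g(8) = mex{1} = 0
g(9) = mex{0} = 1
g(10) = mex{0,2} = 1
g(11) = mex{1} = 0
g(12) = mex{0,1} = 2
g(13) = mex{0} = 1
g(14) = mex{1,2} = 0
So g(14) = 0.

0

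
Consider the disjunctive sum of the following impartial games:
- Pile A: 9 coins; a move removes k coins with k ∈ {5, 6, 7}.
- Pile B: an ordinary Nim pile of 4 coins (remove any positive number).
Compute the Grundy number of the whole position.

For pile A, compute g(0), g(1), … with moves {5, 6, 7}:
k:     0  1  2  3  4  5  6  7  8  9
g(k):  0  0  0  0  0  1  1  1  1  1
So g(9) = 1.
Pile B is a plain Nim pile of size 4, so its Grundy value is 4.
By the Sprague-Grundy theorem, the Grundy value of a sum of independent games is the XOR of the component values.
Combined value = 1 XOR 4 = 5.

5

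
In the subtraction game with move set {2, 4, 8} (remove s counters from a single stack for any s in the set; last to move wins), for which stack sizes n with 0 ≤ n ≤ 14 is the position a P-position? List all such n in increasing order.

0, 1, 6, 7, 12, 13

Grundy values for subtraction set {2, 4, 8}:
k:     0  1  2  3  4  5  6  7  8  9 10 11 12 13 14
g(k):  0  0  1  1  2  2  0  0  1  1  2  2  0  0  1
The P-positions (g = 0) in 0..14 are 0, 1, 6, 7, 12, 13.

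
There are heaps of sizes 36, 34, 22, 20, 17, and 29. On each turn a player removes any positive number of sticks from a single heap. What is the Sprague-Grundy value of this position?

8

Compute the nim-sum pairwise:
36 ^ 34 = 6
6 ^ 22 = 16
16 ^ 20 = 4
4 ^ 17 = 21
21 ^ 29 = 8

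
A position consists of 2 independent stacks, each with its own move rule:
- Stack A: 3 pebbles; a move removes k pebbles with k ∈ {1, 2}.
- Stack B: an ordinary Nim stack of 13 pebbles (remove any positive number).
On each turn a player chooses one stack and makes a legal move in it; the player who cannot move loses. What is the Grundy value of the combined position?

13

For stack A, compute g(0), g(1), … with moves {1, 2}:
g(0) = mex{} = 0
g(1) = mex{0} = 1
g(2) = mex{0,1} = 2
g(3) = mex{1,2} = 0
So g(3) = 0.
Stack B is a plain Nim stack of size 13, so its Grundy value is 13.
The value of a disjunctive sum is the nim-sum of the parts.
Combined value = 0 ⊕ 13 = 13.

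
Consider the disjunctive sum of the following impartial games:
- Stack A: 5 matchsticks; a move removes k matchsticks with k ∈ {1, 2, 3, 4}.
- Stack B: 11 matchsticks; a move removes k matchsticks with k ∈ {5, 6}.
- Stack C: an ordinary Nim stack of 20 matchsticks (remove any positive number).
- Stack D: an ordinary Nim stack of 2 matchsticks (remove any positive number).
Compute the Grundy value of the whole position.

For stack A, compute g(0), g(1), … with moves {1, 2, 3, 4}:
g(0) = mex{} = 0
g(1) = mex{0} = 1
g(2) = mex{0,1} = 2
g(3) = mex{0,1,2} = 3
g(4) = mex{0,1,2,3} = 4
g(5) = mex{1,2,3,4} = 0
So g(5) = 0.
For stack B, compute g(0), g(1), … with moves {5, 6}:
k:     0  1  2  3  4  5  6  7  8  9 10 11
g(k):  0  0  0  0  0  1  1  1  1  1  2  0
So g(11) = 0.
Stack C is a plain Nim stack of size 20, so its Grundy value is 20.
Stack D is a plain Nim stack of size 2, so its Grundy value is 2.
By the Sprague-Grundy theorem, the Grundy value of a sum of independent games is the XOR of the component values.
Combined value = 0 XOR 0 XOR 20 XOR 2 = 22.

22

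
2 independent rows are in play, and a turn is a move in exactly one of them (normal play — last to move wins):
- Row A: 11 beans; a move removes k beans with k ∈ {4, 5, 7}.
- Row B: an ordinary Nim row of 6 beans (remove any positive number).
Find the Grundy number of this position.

6

Grundy values for row A (subtraction set {4, 5, 7}):
k:     0  1  2  3  4  5  6  7  8  9 10 11
g(k):  0  0  0  0  1  1  1  1  2  2  2  0
So g(11) = 0.
Row B is a plain Nim row of size 6, so its Grundy value is 6.
The value of a disjunctive sum is the nim-sum of the parts.
Combined value = 0 XOR 6 = 6.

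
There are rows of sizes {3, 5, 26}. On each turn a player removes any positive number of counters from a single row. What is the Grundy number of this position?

28

Write each in binary and XOR column by column:
  00011  (3)
  00101  (5)
  11010  (26)
  -----
  11100  (28)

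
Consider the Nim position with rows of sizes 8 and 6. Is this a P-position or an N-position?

Write each in binary and XOR column by column:
  1000  (8)
  0110  (6)
  ----
  1110  (14)
The nim-sum is 14 ≠ 0, so this is an N-position: the player to move can win.

N-position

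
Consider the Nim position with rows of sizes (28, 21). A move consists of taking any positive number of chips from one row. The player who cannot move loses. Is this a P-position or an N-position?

Compute the nim-sum pairwise:
28 XOR 21 = 9
The nim-sum is 9 ≠ 0, so this is an N-position: the player to move can win.

N-position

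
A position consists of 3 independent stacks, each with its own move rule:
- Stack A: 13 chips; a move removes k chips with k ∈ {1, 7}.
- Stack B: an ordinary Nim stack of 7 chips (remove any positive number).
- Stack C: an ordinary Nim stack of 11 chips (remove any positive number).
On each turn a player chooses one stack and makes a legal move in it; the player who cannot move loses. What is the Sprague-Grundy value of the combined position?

13

Build the Grundy sequence for stack A with g(k) = mex{g(k−s) : s ∈ {1, 7}, s ≤ k}:
k:     0  1  2  3  4  5  6  7  8  9 10 11 12 13
g(k):  0  1  0  1  0  1  0  1  0  1  0  1  0  1
So g(13) = 1.
Stack B is a plain Nim stack of size 7, so its Grundy value is 7.
Stack C is a plain Nim stack of size 11, so its Grundy value is 11.
By the Sprague-Grundy theorem, the Grundy value of a sum of independent games is the XOR of the component values.
Combined value = 1 ⊕ 7 ⊕ 11 = 13.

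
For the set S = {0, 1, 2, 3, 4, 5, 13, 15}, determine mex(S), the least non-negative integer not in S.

The values 0, 1, 2, 3, 4, 5 are all present; 6 is the first non-negative integer missing from the set.

6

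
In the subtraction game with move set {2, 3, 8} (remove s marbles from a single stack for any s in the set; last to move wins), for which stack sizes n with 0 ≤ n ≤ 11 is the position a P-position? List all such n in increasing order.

0, 1, 5, 6, 10, 11

Grundy values for subtraction set {2, 3, 8}:
g(0) = mex{} = 0
g(1) = mex{} = 0
g(2) = mex{0} = 1
g(3) = mex{0} = 1
g(4) = mex{0,1} = 2
g(5) = mex{1} = 0
g(6) = mex{1,2} = 0
g(7) = mex{0,2} = 1
g(8) = mex{0} = 1
g(9) = mex{0,1} = 2
g(10) = mex{1} = 0
g(11) = mex{1,2} = 0
The P-positions (g = 0) in 0..11 are 0, 1, 5, 6, 10, 11.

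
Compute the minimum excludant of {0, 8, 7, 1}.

2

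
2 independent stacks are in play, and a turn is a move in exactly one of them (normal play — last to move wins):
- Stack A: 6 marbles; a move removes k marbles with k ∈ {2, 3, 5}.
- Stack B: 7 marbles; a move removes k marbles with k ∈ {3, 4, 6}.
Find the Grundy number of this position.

Grundy values for stack A (subtraction set {2, 3, 5}):
g(0) = mex{} = 0
g(1) = mex{} = 0
g(2) = mex{0} = 1
g(3) = mex{0} = 1
g(4) = mex{0,1} = 2
g(5) = mex{0,1} = 2
g(6) = mex{0,1,2} = 3
So g(6) = 3.
Build the Grundy sequence for stack B with g(k) = mex{g(k−s) : s ∈ {3, 4, 6}, s ≤ k}:
k:     0  1  2  3  4  5  6  7
g(k):  0  0  0  1  1  1  2  2
So g(7) = 2.
The value of a disjunctive sum is the nim-sum of the parts.
Combined value = 3 ⊕ 2 = 1.

1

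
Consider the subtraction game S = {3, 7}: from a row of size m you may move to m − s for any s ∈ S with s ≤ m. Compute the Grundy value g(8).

Grundy values for subtraction set {3, 7}:
g(0) = mex{} = 0
g(1) = mex{} = 0
g(2) = mex{} = 0
g(3) = mex{0} = 1
g(4) = mex{0} = 1
g(5) = mex{0} = 1
g(6) = mex{1} = 0
g(7) = mex{0,1} = 2
g(8) = mex{0,1} = 2
So g(8) = 2.

2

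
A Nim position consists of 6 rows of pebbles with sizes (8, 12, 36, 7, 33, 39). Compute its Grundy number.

Nim-sum: 8 ⊕ 12 ⊕ 36 ⊕ 7 ⊕ 33 ⊕ 39 = 33.

33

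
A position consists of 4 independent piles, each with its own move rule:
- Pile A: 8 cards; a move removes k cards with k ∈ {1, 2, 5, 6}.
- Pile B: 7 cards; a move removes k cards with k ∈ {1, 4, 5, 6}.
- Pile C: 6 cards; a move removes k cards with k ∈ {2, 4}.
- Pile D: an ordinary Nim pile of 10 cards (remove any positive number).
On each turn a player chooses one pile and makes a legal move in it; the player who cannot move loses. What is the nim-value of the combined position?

Grundy values for pile A (subtraction set {1, 2, 5, 6}):
g(0) = mex{} = 0
g(1) = mex{0} = 1
g(2) = mex{0,1} = 2
g(3) = mex{1,2} = 0
g(4) = mex{0,2} = 1
g(5) = mex{0,1} = 2
g(6) = mex{0,1,2} = 3
g(7) = mex{1,2,3} = 0
g(8) = mex{0,2,3} = 1
So g(8) = 1.
For pile B, compute g(0), g(1), … with moves {1, 4, 5, 6}:
g(0) = mex{} = 0
g(1) = mex{0} = 1
g(2) = mex{1} = 0
g(3) = mex{0} = 1
g(4) = mex{0,1} = 2
g(5) = mex{0,1,2} = 3
g(6) = mex{0,1,3} = 2
g(7) = mex{0,1,2} = 3
So g(7) = 3.
Build the Grundy sequence for pile C with g(k) = mex{g(k−s) : s ∈ {2, 4}, s ≤ k}:
k:     0  1  2  3  4  5  6
g(k):  0  0  1  1  2  2  0
So g(6) = 0.
Pile D is a plain Nim pile of size 10, so its Grundy value is 10.
The value of a disjunctive sum is the nim-sum of the parts.
Combined value = 1 XOR 3 XOR 0 XOR 10 = 8.

8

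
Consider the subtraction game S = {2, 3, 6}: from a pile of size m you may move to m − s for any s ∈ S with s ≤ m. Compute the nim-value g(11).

1

Compute g(0), g(1), … for moves {2, 3, 6}:
g(0) = mex{} = 0
g(1) = mex{} = 0
g(2) = mex{0} = 1
g(3) = mex{0} = 1
g(4) = mex{0,1} = 2
g(5) = mex{1} = 0
g(6) = mex{0,1,2} = 3
g(7) = mex{0,2} = 1
g(8) = mex{0,1,3} = 2
g(9) = mex{1,3} = 0
g(10) = mex{1,2} = 0
g(11) = mex{0,2} = 1
So g(11) = 1.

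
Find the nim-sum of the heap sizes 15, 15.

0

In binary:
  1111  (15)
  1111  (15)
  ----
  0000  (0)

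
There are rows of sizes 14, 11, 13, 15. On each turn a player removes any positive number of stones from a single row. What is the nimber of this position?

7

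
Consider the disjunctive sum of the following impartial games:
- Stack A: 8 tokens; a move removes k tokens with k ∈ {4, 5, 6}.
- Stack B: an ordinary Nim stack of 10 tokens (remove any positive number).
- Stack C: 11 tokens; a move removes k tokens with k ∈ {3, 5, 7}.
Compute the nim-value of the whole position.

8

Grundy values for stack A (subtraction set {4, 5, 6}):
k:     0  1  2  3  4  5  6  7  8
g(k):  0  0  0  0  1  1  1  1  2
So g(8) = 2.
Stack B is a plain Nim stack of size 10, so its Grundy value is 10.
For stack C, compute g(0), g(1), … with moves {3, 5, 7}:
k:     0  1  2  3  4  5  6  7  8  9 10 11
g(k):  0  0  0  1  1  1  2  2  2  3  0  0
So g(11) = 0.
By the Sprague-Grundy theorem, the Grundy value of a sum of independent games is the XOR of the component values.
Combined value = 2 ⊕ 10 ⊕ 0 = 8.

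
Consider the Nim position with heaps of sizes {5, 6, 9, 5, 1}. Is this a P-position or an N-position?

Write each in binary and XOR column by column:
  0101  (5)
  0110  (6)
  1001  (9)
  0101  (5)
  0001  (1)
  ----
  1110  (14)
The nim-sum is 14 ≠ 0, so this is an N-position: the player to move can win.

N-position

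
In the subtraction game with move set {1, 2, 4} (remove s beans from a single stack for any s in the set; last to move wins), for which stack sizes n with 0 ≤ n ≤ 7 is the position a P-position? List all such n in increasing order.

Compute g(0), g(1), … for moves {1, 2, 4}:
k:     0  1  2  3  4  5  6  7
g(k):  0  1  2  0  1  2  0  1
The P-positions (g = 0) in 0..7 are 0, 3, 6.

0, 3, 6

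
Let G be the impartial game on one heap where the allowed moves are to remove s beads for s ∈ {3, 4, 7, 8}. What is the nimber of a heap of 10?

3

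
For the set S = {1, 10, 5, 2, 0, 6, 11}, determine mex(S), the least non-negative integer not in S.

3

The values 0, 1, 2 are all present; 3 is the first non-negative integer missing from the set.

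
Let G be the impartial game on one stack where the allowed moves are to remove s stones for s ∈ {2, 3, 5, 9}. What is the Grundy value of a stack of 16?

Grundy values for subtraction set {2, 3, 5, 9}:
k:     0  1  2  3  4  5  6  7  8  9 10 11 12 13 14 15 16
g(k):  0  0  1  1  2  2  3  0  0  1  1  2  2  3  0  0  1
So g(16) = 1.

1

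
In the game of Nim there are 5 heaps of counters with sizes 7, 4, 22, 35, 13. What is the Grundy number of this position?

Compute the nim-sum pairwise:
7 ^ 4 = 3
3 ^ 22 = 21
21 ^ 35 = 54
54 ^ 13 = 59

59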